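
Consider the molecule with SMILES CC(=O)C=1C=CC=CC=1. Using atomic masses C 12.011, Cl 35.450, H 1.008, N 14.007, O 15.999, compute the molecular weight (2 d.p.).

First, the molecular formula is C8H8O (counting implicit H from valence).
  C: 8 × 12.011 = 96.088
  H: 8 × 1.008 = 8.064
  O: 1 × 15.999 = 15.999
Sum: 8×12.011 + 8×1.008 + 1×15.999 = 120.151 → 120.15 g/mol.

120.15 g/mol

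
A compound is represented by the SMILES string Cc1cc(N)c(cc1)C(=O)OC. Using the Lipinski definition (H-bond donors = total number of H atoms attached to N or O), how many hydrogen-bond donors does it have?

2

Donors: find every N or O and count the H atoms it carries.
  atom 5 (N): bond orders sum to 1 → 2 H
  atom 10 (O): bond orders sum to 2 → 0 H
  atom 11 (O): bond orders sum to 2 → 0 H
Lipinski HBD = 2.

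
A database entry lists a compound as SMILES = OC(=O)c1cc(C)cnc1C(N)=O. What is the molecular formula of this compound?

Walk through each heavy atom and fill implicit hydrogens from standard valence (C 4, N 3, O 2, S 2, halogen 1); for lowercase aromatic atoms, an aromatic c carries 1 H when it has two neighbours and 0 H with three, and aromatic n carries 0 H:
  atom 1: O, bond orders sum to 1 (valence 2) → 1 H
  atom 2: C, bond orders sum to 4 (valence 4) → 0 H
  atom 3: O, bond orders sum to 2 (valence 2) → 0 H
  atom 4: aromatic c, 3 neighbours → 0 H
  atom 5: aromatic c, 2 neighbours → 1 H
  atom 6: aromatic c, 3 neighbours → 0 H
  atom 7: C, bond orders sum to 1 (valence 4) → 3 H
  atom 8: aromatic c, 2 neighbours → 1 H
  atom 9: aromatic n, 2 neighbours → 0 H
  atom 10: aromatic c, 3 neighbours → 0 H
  atom 11: C, bond orders sum to 4 (valence 4) → 0 H
  atom 12: N, bond orders sum to 1 (valence 3) → 2 H
  atom 13: O, bond orders sum to 2 (valence 2) → 0 H
Totals → C:8, H:8, N:2, O:3.
In Hill order: C8H8N2O3.

C8H8N2O3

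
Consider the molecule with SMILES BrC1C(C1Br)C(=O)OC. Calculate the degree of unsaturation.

Degree of unsaturation = (number of rings) + (number of π bonds).
Ring closures in the SMILES: 1.
π bonds: 1 double bond (each 1 DoU) → 1 DoU from unsaturation.
Total DoU = 1 + 1 = 2.

2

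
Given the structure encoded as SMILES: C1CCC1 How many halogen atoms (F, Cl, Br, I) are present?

Scan the SMILES for the halogen motif — none present.

0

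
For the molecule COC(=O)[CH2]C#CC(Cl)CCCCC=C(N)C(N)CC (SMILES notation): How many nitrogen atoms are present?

Scan the SMILES for N atoms (remember two-letter symbols like Cl and Br are single atoms).
Nitrogen count: 2.

2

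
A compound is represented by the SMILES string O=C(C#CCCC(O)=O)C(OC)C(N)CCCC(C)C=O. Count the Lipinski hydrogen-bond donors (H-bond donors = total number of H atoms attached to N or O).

3

Donors: find every N or O and count the H atoms it carries.
  atom 1 (O): bond orders sum to 2 → 0 H
  atom 8 (O): bond orders sum to 1 → 1 H
  atom 9 (O): bond orders sum to 2 → 0 H
  atom 11 (O): bond orders sum to 2 → 0 H
  atom 14 (N): bond orders sum to 1 → 2 H
  atom 21 (O): bond orders sum to 2 → 0 H
Lipinski HBD = 3.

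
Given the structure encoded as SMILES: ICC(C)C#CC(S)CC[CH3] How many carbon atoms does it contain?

9

Count every carbon token in the SMILES (each C, including those in ring-closure positions and inside branches).
Carbon count: 9.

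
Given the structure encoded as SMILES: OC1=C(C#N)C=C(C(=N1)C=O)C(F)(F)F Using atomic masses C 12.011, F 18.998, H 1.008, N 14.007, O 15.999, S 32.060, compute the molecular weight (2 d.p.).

216.12 g/mol

First, the molecular formula is C8H3F3N2O2 (counting implicit H from valence).
  C: 8 × 12.011 = 96.088
  F: 3 × 18.998 = 56.994
  H: 3 × 1.008 = 3.024
  N: 2 × 14.007 = 28.014
  O: 2 × 15.999 = 31.998
Sum: 8×12.011 + 3×18.998 + 3×1.008 + 2×14.007 + 2×15.999 = 216.118 → 216.12 g/mol.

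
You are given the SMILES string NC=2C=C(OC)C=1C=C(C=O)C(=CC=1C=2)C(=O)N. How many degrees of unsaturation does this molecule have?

Molecular formula: C13H12N2O3.
DoU = (2C + 2 + N − H − X) / 2, where X is the halogen count and O/S are ignored.
    = (2·13 + 2 + 2 − 12 − 0) / 2 = 18 / 2 = 9.

9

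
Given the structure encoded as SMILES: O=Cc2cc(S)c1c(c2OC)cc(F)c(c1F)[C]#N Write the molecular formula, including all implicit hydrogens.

C13H7F2NO2S

Walk through each heavy atom and fill implicit hydrogens from standard valence (C 4, N 3, O 2, S 2, halogen 1); for lowercase aromatic atoms, an aromatic c carries 1 H when it has two neighbours and 0 H with three, and aromatic n carries 0 H:
  atom 1: O, bond orders sum to 2 (valence 2) → 0 H
  atom 2: C, bond orders sum to 3 (valence 4) → 1 H
  atom 3: aromatic c, 3 neighbours → 0 H
  atom 4: aromatic c, 2 neighbours → 1 H
  atom 5: aromatic c, 3 neighbours → 0 H
  atom 6: S, bond orders sum to 1 (valence 2) → 1 H
  atom 7: aromatic c, 3 neighbours → 0 H
  atom 8: aromatic c, 3 neighbours → 0 H
  atom 9: aromatic c, 3 neighbours → 0 H
  atom 10: O, bond orders sum to 2 (valence 2) → 0 H
  atom 11: C, bond orders sum to 1 (valence 4) → 3 H
  atom 12: aromatic c, 2 neighbours → 1 H
  atom 13: aromatic c, 3 neighbours → 0 H
  atom 14: F (halogen, monovalent) → 0 H
  atom 15: aromatic c, 3 neighbours → 0 H
  atom 16: aromatic c, 3 neighbours → 0 H
  atom 17: F (halogen, monovalent) → 0 H
  atom 18: C with explicit H count 0
  atom 19: N, bond orders sum to 3 (valence 3) → 0 H
Totals → C:13, H:7, F:2, N:1, O:2, S:1.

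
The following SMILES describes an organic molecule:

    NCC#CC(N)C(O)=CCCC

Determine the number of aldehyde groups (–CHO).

Scan the SMILES for the aldehyde motif — none present.
Groups that are present: 1 alkene, 1 alkyne, 1 hydroxyl, 2 primary amine.

0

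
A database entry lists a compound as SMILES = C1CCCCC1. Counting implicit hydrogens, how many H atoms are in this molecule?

Walk through each heavy atom and fill implicit hydrogens from standard valence (C 4, N 3, O 2, S 2, halogen 1):
  atom 1: C, bond orders sum to 2 (valence 4) → 2 H
  atom 2: C, bond orders sum to 2 (valence 4) → 2 H
  atom 3: C, bond orders sum to 2 (valence 4) → 2 H
  atom 4: C, bond orders sum to 2 (valence 4) → 2 H
  atom 5: C, bond orders sum to 2 (valence 4) → 2 H
  atom 6: C, bond orders sum to 2 (valence 4) → 2 H
Total hydrogens: 12.

12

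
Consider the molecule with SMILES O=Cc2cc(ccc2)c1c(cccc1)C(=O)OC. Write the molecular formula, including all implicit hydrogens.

C15H12O3

Walk through each heavy atom and fill implicit hydrogens from standard valence (C 4, N 3, O 2, S 2, halogen 1); for lowercase aromatic atoms, an aromatic c carries 1 H when it has two neighbours and 0 H with three, and aromatic n carries 0 H:
  atom 1: O, bond orders sum to 2 (valence 2) → 0 H
  atom 2: C, bond orders sum to 3 (valence 4) → 1 H
  atom 3: aromatic c, 3 neighbours → 0 H
  atom 4: aromatic c, 2 neighbours → 1 H
  atom 5: aromatic c, 3 neighbours → 0 H
  atom 6: aromatic c, 2 neighbours → 1 H
  atom 7: aromatic c, 2 neighbours → 1 H
  atom 8: aromatic c, 2 neighbours → 1 H
  atom 9: aromatic c, 3 neighbours → 0 H
  atom 10: aromatic c, 3 neighbours → 0 H
  atom 11: aromatic c, 2 neighbours → 1 H
  atom 12: aromatic c, 2 neighbours → 1 H
  atom 13: aromatic c, 2 neighbours → 1 H
  atom 14: aromatic c, 2 neighbours → 1 H
  atom 15: C, bond orders sum to 4 (valence 4) → 0 H
  atom 16: O, bond orders sum to 2 (valence 2) → 0 H
  atom 17: O, bond orders sum to 2 (valence 2) → 0 H
  atom 18: C, bond orders sum to 1 (valence 4) → 3 H
Totals → C:15, H:12, O:3.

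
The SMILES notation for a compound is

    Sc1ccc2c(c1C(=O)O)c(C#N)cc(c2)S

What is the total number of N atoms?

1

Scan the SMILES for N atoms (remember two-letter symbols like Cl and Br are single atoms).
Nitrogen count: 1.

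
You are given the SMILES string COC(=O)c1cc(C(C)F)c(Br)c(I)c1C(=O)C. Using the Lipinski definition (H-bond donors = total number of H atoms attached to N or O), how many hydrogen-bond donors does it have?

0

Donors: find every N or O and count the H atoms it carries.
  atom 2 (O): bond orders sum to 2 → 0 H
  atom 4 (O): bond orders sum to 2 → 0 H
  atom 17 (O): bond orders sum to 2 → 0 H
Lipinski HBD = 0.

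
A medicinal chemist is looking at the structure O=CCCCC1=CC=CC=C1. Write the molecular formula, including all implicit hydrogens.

Walk through each heavy atom and fill implicit hydrogens from standard valence (C 4, N 3, O 2, S 2, halogen 1):
  atom 1: O, bond orders sum to 2 (valence 2) → 0 H
  atom 2: C, bond orders sum to 3 (valence 4) → 1 H
  atom 3: C, bond orders sum to 2 (valence 4) → 2 H
  atom 4: C, bond orders sum to 2 (valence 4) → 2 H
  atom 5: C, bond orders sum to 2 (valence 4) → 2 H
  atom 6: C, bond orders sum to 4 (valence 4) → 0 H
  atom 7: C, bond orders sum to 3 (valence 4) → 1 H
  atom 8: C, bond orders sum to 3 (valence 4) → 1 H
  atom 9: C, bond orders sum to 3 (valence 4) → 1 H
  atom 10: C, bond orders sum to 3 (valence 4) → 1 H
  atom 11: C, bond orders sum to 3 (valence 4) → 1 H
Totals → C:10, H:12, O:1.

C10H12O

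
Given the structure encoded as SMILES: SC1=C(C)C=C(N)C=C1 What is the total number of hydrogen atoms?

Walk through each heavy atom and fill implicit hydrogens from standard valence (C 4, N 3, O 2, S 2, halogen 1):
  atom 1: S, bond orders sum to 1 (valence 2) → 1 H
  atom 2: C, bond orders sum to 4 (valence 4) → 0 H
  atom 3: C, bond orders sum to 4 (valence 4) → 0 H
  atom 4: C, bond orders sum to 1 (valence 4) → 3 H
  atom 5: C, bond orders sum to 3 (valence 4) → 1 H
  atom 6: C, bond orders sum to 4 (valence 4) → 0 H
  atom 7: N, bond orders sum to 1 (valence 3) → 2 H
  atom 8: C, bond orders sum to 3 (valence 4) → 1 H
  atom 9: C, bond orders sum to 3 (valence 4) → 1 H
Total hydrogens: 9.

9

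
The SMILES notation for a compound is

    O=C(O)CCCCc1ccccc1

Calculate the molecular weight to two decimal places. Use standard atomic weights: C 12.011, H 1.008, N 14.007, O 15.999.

178.23 g/mol

First, the molecular formula is C11H14O2 (counting implicit H from valence).
  C: 11 × 12.011 = 132.121
  H: 14 × 1.008 = 14.112
  O: 2 × 15.999 = 31.998
Sum: 11×12.011 + 14×1.008 + 2×15.999 = 178.231 → 178.23 g/mol.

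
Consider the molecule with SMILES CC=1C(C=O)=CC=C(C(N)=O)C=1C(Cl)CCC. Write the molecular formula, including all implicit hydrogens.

Walk through each heavy atom and fill implicit hydrogens from standard valence (C 4, N 3, O 2, S 2, halogen 1):
  atom 1: C, bond orders sum to 1 (valence 4) → 3 H
  atom 2: C, bond orders sum to 4 (valence 4) → 0 H
  atom 3: C, bond orders sum to 4 (valence 4) → 0 H
  atom 4: C, bond orders sum to 3 (valence 4) → 1 H
  atom 5: O, bond orders sum to 2 (valence 2) → 0 H
  atom 6: C, bond orders sum to 3 (valence 4) → 1 H
  atom 7: C, bond orders sum to 3 (valence 4) → 1 H
  atom 8: C, bond orders sum to 4 (valence 4) → 0 H
  atom 9: C, bond orders sum to 4 (valence 4) → 0 H
  atom 10: N, bond orders sum to 1 (valence 3) → 2 H
  atom 11: O, bond orders sum to 2 (valence 2) → 0 H
  atom 12: C, bond orders sum to 4 (valence 4) → 0 H
  atom 13: C, bond orders sum to 3 (valence 4) → 1 H
  atom 14: Cl (halogen, monovalent) → 0 H
  atom 15: C, bond orders sum to 2 (valence 4) → 2 H
  atom 16: C, bond orders sum to 2 (valence 4) → 2 H
  atom 17: C, bond orders sum to 1 (valence 4) → 3 H
Totals → C:13, H:16, Cl:1, N:1, O:2.
In Hill order: C13H16ClNO2.

C13H16ClNO2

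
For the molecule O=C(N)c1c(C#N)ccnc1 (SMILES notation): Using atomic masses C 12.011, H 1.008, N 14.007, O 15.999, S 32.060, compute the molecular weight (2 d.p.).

First, the molecular formula is C7H5N3O (counting implicit H from valence).
  C: 7 × 12.011 = 84.077
  H: 5 × 1.008 = 5.040
  N: 3 × 14.007 = 42.021
  O: 1 × 15.999 = 15.999
Sum: 7×12.011 + 5×1.008 + 3×14.007 + 1×15.999 = 147.137 → 147.14 g/mol.

147.14 g/mol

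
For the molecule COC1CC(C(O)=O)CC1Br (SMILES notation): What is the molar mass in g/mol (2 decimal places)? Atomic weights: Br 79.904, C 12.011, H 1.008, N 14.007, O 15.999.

First, the molecular formula is C7H11BrO3 (counting implicit H from valence).
  Br: 1 × 79.904 = 79.904
  C: 7 × 12.011 = 84.077
  H: 11 × 1.008 = 11.088
  O: 3 × 15.999 = 47.997
Sum: 1×79.904 + 7×12.011 + 11×1.008 + 3×15.999 = 223.066 → 223.07 g/mol.

223.07 g/mol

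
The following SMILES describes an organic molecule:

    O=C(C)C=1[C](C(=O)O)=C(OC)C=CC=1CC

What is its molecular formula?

C12H14O4

Walk through each heavy atom and fill implicit hydrogens from standard valence (C 4, N 3, O 2, S 2, halogen 1):
  atom 1: O, bond orders sum to 2 (valence 2) → 0 H
  atom 2: C, bond orders sum to 4 (valence 4) → 0 H
  atom 3: C, bond orders sum to 1 (valence 4) → 3 H
  atom 4: C, bond orders sum to 4 (valence 4) → 0 H
  atom 5: C with explicit H count 0
  atom 6: C, bond orders sum to 4 (valence 4) → 0 H
  atom 7: O, bond orders sum to 2 (valence 2) → 0 H
  atom 8: O, bond orders sum to 1 (valence 2) → 1 H
  atom 9: C, bond orders sum to 4 (valence 4) → 0 H
  atom 10: O, bond orders sum to 2 (valence 2) → 0 H
  atom 11: C, bond orders sum to 1 (valence 4) → 3 H
  atom 12: C, bond orders sum to 3 (valence 4) → 1 H
  atom 13: C, bond orders sum to 3 (valence 4) → 1 H
  atom 14: C, bond orders sum to 4 (valence 4) → 0 H
  atom 15: C, bond orders sum to 2 (valence 4) → 2 H
  atom 16: C, bond orders sum to 1 (valence 4) → 3 H
Totals → C:12, H:14, O:4.
In Hill order: C12H14O4.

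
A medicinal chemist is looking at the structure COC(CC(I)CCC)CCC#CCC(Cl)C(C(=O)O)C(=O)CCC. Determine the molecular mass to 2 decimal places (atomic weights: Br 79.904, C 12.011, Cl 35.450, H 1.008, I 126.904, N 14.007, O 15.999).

484.80 g/mol

First, the molecular formula is C19H30ClIO4 (counting implicit H from valence).
  C: 19 × 12.011 = 228.209
  Cl: 1 × 35.450 = 35.450
  H: 30 × 1.008 = 30.240
  I: 1 × 126.904 = 126.904
  O: 4 × 15.999 = 63.996
Sum: 19×12.011 + 1×35.450 + 30×1.008 + 1×126.904 + 4×15.999 = 484.799 → 484.80 g/mol.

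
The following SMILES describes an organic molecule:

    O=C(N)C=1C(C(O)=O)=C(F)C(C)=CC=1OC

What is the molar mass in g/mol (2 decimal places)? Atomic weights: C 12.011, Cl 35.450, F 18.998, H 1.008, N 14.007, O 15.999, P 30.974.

227.19 g/mol

First, the molecular formula is C10H10FNO4 (counting implicit H from valence).
  C: 10 × 12.011 = 120.110
  F: 1 × 18.998 = 18.998
  H: 10 × 1.008 = 10.080
  N: 1 × 14.007 = 14.007
  O: 4 × 15.999 = 63.996
Sum: 10×12.011 + 1×18.998 + 10×1.008 + 1×14.007 + 4×15.999 = 227.191 → 227.19 g/mol.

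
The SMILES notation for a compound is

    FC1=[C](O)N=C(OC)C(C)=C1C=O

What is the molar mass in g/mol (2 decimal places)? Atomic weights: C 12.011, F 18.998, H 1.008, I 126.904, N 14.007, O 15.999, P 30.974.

First, the molecular formula is C8H8FNO3 (counting implicit H from valence).
  C: 8 × 12.011 = 96.088
  F: 1 × 18.998 = 18.998
  H: 8 × 1.008 = 8.064
  N: 1 × 14.007 = 14.007
  O: 3 × 15.999 = 47.997
Sum: 8×12.011 + 1×18.998 + 8×1.008 + 1×14.007 + 3×15.999 = 185.154 → 185.15 g/mol.

185.15 g/mol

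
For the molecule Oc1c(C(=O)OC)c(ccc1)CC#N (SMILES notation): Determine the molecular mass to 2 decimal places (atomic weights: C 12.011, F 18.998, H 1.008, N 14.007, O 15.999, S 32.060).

First, the molecular formula is C10H9NO3 (counting implicit H from valence).
  C: 10 × 12.011 = 120.110
  H: 9 × 1.008 = 9.072
  N: 1 × 14.007 = 14.007
  O: 3 × 15.999 = 47.997
Sum: 10×12.011 + 9×1.008 + 1×14.007 + 3×15.999 = 191.186 → 191.19 g/mol.

191.19 g/mol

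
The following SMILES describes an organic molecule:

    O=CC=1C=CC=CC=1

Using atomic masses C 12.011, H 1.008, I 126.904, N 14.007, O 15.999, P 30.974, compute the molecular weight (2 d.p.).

106.12 g/mol

First, the molecular formula is C7H6O (counting implicit H from valence).
  C: 7 × 12.011 = 84.077
  H: 6 × 1.008 = 6.048
  O: 1 × 15.999 = 15.999
Sum: 7×12.011 + 6×1.008 + 1×15.999 = 106.124 → 106.12 g/mol.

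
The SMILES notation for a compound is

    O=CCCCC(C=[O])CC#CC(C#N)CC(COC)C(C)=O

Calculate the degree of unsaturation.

7

Degree of unsaturation = (number of rings) + (number of π bonds).
Ring closures in the SMILES: 0.
π bonds: 3 double bonds (each 1 DoU), 2 triple bonds (each 2 DoU) → 7 DoU from unsaturation.
Total DoU = 0 + 7 = 7.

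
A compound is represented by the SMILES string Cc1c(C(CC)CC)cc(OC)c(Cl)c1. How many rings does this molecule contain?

In SMILES, each pair of matching ring-closure digits denotes one ring-closing bond; the number of such bonds equals the number of independent rings.
Ring-closure bonds here: 1.

1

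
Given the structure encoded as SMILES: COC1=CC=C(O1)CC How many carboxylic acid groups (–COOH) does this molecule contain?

Scan the SMILES for the carboxylic acid motif — none present.
Groups that are present: 1 ether.

0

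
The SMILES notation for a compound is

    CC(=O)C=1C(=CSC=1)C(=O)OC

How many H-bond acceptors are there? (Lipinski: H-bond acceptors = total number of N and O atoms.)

3

N atoms: 0; O atoms: 3.
Lipinski HBA = 0 + 3 = 3.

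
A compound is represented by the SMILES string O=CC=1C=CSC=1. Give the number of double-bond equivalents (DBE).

Degree of unsaturation = (number of rings) + (number of π bonds).
Ring closures in the SMILES: 1.
π bonds: 3 double bonds (each 1 DoU) → 3 DoU from unsaturation.
Total DoU = 1 + 3 = 4.

4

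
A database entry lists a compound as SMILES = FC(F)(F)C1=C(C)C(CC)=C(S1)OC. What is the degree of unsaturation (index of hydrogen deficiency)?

3

Degree of unsaturation = (number of rings) + (number of π bonds).
Ring closures in the SMILES: 1.
π bonds: 2 double bonds (each 1 DoU) → 2 DoU from unsaturation.
Total DoU = 1 + 2 = 3.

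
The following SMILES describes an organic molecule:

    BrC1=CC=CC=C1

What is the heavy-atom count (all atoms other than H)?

Every atom symbol written in the SMILES (organic subset) is one heavy atom; implicit H are not written.
Heavy atoms by element → Br:1, C:6.
Total: 7.

7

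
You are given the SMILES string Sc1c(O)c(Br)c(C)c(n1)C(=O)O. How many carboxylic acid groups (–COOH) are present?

1

The carboxylic acid motif appears at heavy-atom position 11 in the SMILES.
Other groups present: 1 hydroxyl, 1 thiol.
Carboxylic acid count: 1.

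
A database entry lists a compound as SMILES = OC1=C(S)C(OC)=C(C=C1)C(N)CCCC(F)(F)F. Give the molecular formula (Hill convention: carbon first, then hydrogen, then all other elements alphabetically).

C12H16F3NO2S

Walk through each heavy atom and fill implicit hydrogens from standard valence (C 4, N 3, O 2, S 2, halogen 1):
  atom 1: O, bond orders sum to 1 (valence 2) → 1 H
  atom 2: C, bond orders sum to 4 (valence 4) → 0 H
  atom 3: C, bond orders sum to 4 (valence 4) → 0 H
  atom 4: S, bond orders sum to 1 (valence 2) → 1 H
  atom 5: C, bond orders sum to 4 (valence 4) → 0 H
  atom 6: O, bond orders sum to 2 (valence 2) → 0 H
  atom 7: C, bond orders sum to 1 (valence 4) → 3 H
  atom 8: C, bond orders sum to 4 (valence 4) → 0 H
  atom 9: C, bond orders sum to 3 (valence 4) → 1 H
  atom 10: C, bond orders sum to 3 (valence 4) → 1 H
  atom 11: C, bond orders sum to 3 (valence 4) → 1 H
  atom 12: N, bond orders sum to 1 (valence 3) → 2 H
  atom 13: C, bond orders sum to 2 (valence 4) → 2 H
  atom 14: C, bond orders sum to 2 (valence 4) → 2 H
  atom 15: C, bond orders sum to 2 (valence 4) → 2 H
  atom 16: C, bond orders sum to 4 (valence 4) → 0 H
  atom 17: F (halogen, monovalent) → 0 H
  atom 18: F (halogen, monovalent) → 0 H
  atom 19: F (halogen, monovalent) → 0 H
Totals → C:12, H:16, F:3, N:1, O:2, S:1.
In Hill order: C12H16F3NO2S.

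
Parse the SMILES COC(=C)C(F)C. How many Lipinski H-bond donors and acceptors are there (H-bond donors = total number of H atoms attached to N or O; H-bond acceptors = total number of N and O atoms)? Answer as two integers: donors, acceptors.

0, 1

Donors: find every N or O and count the H atoms it carries.
  atom 2 (O): bond orders sum to 2 → 0 H
Lipinski HBD = 0.
Acceptors: N atoms = 0, O atoms = 1 → HBA = 1.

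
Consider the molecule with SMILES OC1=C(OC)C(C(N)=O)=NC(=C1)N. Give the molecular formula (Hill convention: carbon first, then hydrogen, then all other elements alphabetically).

C7H9N3O3

Walk through each heavy atom and fill implicit hydrogens from standard valence (C 4, N 3, O 2, S 2, halogen 1):
  atom 1: O, bond orders sum to 1 (valence 2) → 1 H
  atom 2: C, bond orders sum to 4 (valence 4) → 0 H
  atom 3: C, bond orders sum to 4 (valence 4) → 0 H
  atom 4: O, bond orders sum to 2 (valence 2) → 0 H
  atom 5: C, bond orders sum to 1 (valence 4) → 3 H
  atom 6: C, bond orders sum to 4 (valence 4) → 0 H
  atom 7: C, bond orders sum to 4 (valence 4) → 0 H
  atom 8: N, bond orders sum to 1 (valence 3) → 2 H
  atom 9: O, bond orders sum to 2 (valence 2) → 0 H
  atom 10: N, bond orders sum to 3 (valence 3) → 0 H
  atom 11: C, bond orders sum to 4 (valence 4) → 0 H
  atom 12: C, bond orders sum to 3 (valence 4) → 1 H
  atom 13: N, bond orders sum to 1 (valence 3) → 2 H
Totals → C:7, H:9, N:3, O:3.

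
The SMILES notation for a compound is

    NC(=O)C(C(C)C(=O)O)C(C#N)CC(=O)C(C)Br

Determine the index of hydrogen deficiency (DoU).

5

Molecular formula: C11H15BrN2O4.
DoU = (2C + 2 + N − H − X) / 2, where X is the halogen count and O/S are ignored.
    = (2·11 + 2 + 2 − 15 − 1) / 2 = 10 / 2 = 5.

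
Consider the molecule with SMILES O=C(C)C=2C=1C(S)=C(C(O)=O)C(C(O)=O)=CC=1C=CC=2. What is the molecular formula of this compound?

C14H10O5S

Walk through each heavy atom and fill implicit hydrogens from standard valence (C 4, N 3, O 2, S 2, halogen 1):
  atom 1: O, bond orders sum to 2 (valence 2) → 0 H
  atom 2: C, bond orders sum to 4 (valence 4) → 0 H
  atom 3: C, bond orders sum to 1 (valence 4) → 3 H
  atom 4: C, bond orders sum to 4 (valence 4) → 0 H
  atom 5: C, bond orders sum to 4 (valence 4) → 0 H
  atom 6: C, bond orders sum to 4 (valence 4) → 0 H
  atom 7: S, bond orders sum to 1 (valence 2) → 1 H
  atom 8: C, bond orders sum to 4 (valence 4) → 0 H
  atom 9: C, bond orders sum to 4 (valence 4) → 0 H
  atom 10: O, bond orders sum to 1 (valence 2) → 1 H
  atom 11: O, bond orders sum to 2 (valence 2) → 0 H
  atom 12: C, bond orders sum to 4 (valence 4) → 0 H
  atom 13: C, bond orders sum to 4 (valence 4) → 0 H
  atom 14: O, bond orders sum to 1 (valence 2) → 1 H
  atom 15: O, bond orders sum to 2 (valence 2) → 0 H
  atom 16: C, bond orders sum to 3 (valence 4) → 1 H
  atom 17: C, bond orders sum to 4 (valence 4) → 0 H
  atom 18: C, bond orders sum to 3 (valence 4) → 1 H
  atom 19: C, bond orders sum to 3 (valence 4) → 1 H
  atom 20: C, bond orders sum to 3 (valence 4) → 1 H
Totals → C:14, H:10, O:5, S:1.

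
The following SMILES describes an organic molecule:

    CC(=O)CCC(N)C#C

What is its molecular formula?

C7H11NO

Walk through each heavy atom and fill implicit hydrogens from standard valence (C 4, N 3, O 2, S 2, halogen 1):
  atom 1: C, bond orders sum to 1 (valence 4) → 3 H
  atom 2: C, bond orders sum to 4 (valence 4) → 0 H
  atom 3: O, bond orders sum to 2 (valence 2) → 0 H
  atom 4: C, bond orders sum to 2 (valence 4) → 2 H
  atom 5: C, bond orders sum to 2 (valence 4) → 2 H
  atom 6: C, bond orders sum to 3 (valence 4) → 1 H
  atom 7: N, bond orders sum to 1 (valence 3) → 2 H
  atom 8: C, bond orders sum to 4 (valence 4) → 0 H
  atom 9: C, bond orders sum to 3 (valence 4) → 1 H
Totals → C:7, H:11, N:1, O:1.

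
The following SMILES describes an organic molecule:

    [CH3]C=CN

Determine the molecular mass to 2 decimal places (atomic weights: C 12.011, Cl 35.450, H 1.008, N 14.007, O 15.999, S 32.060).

57.10 g/mol

First, the molecular formula is C3H7N (counting implicit H from valence).
  C: 3 × 12.011 = 36.033
  H: 7 × 1.008 = 7.056
  N: 1 × 14.007 = 14.007
Sum: 3×12.011 + 7×1.008 + 1×14.007 = 57.096 → 57.10 g/mol.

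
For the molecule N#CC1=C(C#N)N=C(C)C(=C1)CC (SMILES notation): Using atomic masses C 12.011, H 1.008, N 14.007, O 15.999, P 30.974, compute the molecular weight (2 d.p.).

171.20 g/mol

First, the molecular formula is C10H9N3 (counting implicit H from valence).
  C: 10 × 12.011 = 120.110
  H: 9 × 1.008 = 9.072
  N: 3 × 14.007 = 42.021
Sum: 10×12.011 + 9×1.008 + 3×14.007 = 171.203 → 171.20 g/mol.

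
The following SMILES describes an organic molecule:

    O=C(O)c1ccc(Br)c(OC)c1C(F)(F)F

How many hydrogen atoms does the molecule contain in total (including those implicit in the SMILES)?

6

Walk through each heavy atom and fill implicit hydrogens from standard valence (C 4, N 3, O 2, S 2, halogen 1); for lowercase aromatic atoms, an aromatic c carries 1 H when it has two neighbours and 0 H with three, and aromatic n carries 0 H:
  atom 1: O, bond orders sum to 2 (valence 2) → 0 H
  atom 2: C, bond orders sum to 4 (valence 4) → 0 H
  atom 3: O, bond orders sum to 1 (valence 2) → 1 H
  atom 4: aromatic c, 3 neighbours → 0 H
  atom 5: aromatic c, 2 neighbours → 1 H
  atom 6: aromatic c, 2 neighbours → 1 H
  atom 7: aromatic c, 3 neighbours → 0 H
  atom 8: Br (halogen, monovalent) → 0 H
  atom 9: aromatic c, 3 neighbours → 0 H
  atom 10: O, bond orders sum to 2 (valence 2) → 0 H
  atom 11: C, bond orders sum to 1 (valence 4) → 3 H
  atom 12: aromatic c, 3 neighbours → 0 H
  atom 13: C, bond orders sum to 4 (valence 4) → 0 H
  atom 14: F (halogen, monovalent) → 0 H
  atom 15: F (halogen, monovalent) → 0 H
  atom 16: F (halogen, monovalent) → 0 H
Total hydrogens: 6.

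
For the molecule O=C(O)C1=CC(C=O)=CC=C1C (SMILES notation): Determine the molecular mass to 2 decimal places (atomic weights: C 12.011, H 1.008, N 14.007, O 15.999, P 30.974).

164.16 g/mol

First, the molecular formula is C9H8O3 (counting implicit H from valence).
  C: 9 × 12.011 = 108.099
  H: 8 × 1.008 = 8.064
  O: 3 × 15.999 = 47.997
Sum: 9×12.011 + 8×1.008 + 3×15.999 = 164.160 → 164.16 g/mol.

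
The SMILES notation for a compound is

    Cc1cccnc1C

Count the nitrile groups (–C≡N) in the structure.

Scan the SMILES for the nitrile motif — none present.

0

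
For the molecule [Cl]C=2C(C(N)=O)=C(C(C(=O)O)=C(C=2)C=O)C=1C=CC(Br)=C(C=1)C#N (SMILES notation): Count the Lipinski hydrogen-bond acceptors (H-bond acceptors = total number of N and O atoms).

6

N atoms: 2; O atoms: 4.
Lipinski HBA = 2 + 4 = 6.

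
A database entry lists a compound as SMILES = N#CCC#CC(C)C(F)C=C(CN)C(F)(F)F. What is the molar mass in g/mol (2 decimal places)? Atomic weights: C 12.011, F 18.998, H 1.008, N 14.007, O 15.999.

248.22 g/mol

First, the molecular formula is C11H12F4N2 (counting implicit H from valence).
  C: 11 × 12.011 = 132.121
  F: 4 × 18.998 = 75.992
  H: 12 × 1.008 = 12.096
  N: 2 × 14.007 = 28.014
Sum: 11×12.011 + 4×18.998 + 12×1.008 + 2×14.007 = 248.223 → 248.22 g/mol.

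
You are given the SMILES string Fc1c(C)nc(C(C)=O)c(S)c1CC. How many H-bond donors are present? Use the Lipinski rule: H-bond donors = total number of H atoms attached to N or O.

0

Donors: find every N or O and count the H atoms it carries.
  atom 5 (N): bond orders sum to 3 → 0 H
  atom 9 (O): bond orders sum to 2 → 0 H
Lipinski HBD = 0.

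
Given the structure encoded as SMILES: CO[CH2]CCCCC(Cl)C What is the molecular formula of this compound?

C8H17ClO

Walk through each heavy atom and fill implicit hydrogens from standard valence (C 4, N 3, O 2, S 2, halogen 1):
  atom 1: C, bond orders sum to 1 (valence 4) → 3 H
  atom 2: O, bond orders sum to 2 (valence 2) → 0 H
  atom 3: C with explicit H count 2
  atom 4: C, bond orders sum to 2 (valence 4) → 2 H
  atom 5: C, bond orders sum to 2 (valence 4) → 2 H
  atom 6: C, bond orders sum to 2 (valence 4) → 2 H
  atom 7: C, bond orders sum to 2 (valence 4) → 2 H
  atom 8: C, bond orders sum to 3 (valence 4) → 1 H
  atom 9: Cl (halogen, monovalent) → 0 H
  atom 10: C, bond orders sum to 1 (valence 4) → 3 H
Totals → C:8, H:17, Cl:1, O:1.
In Hill order: C8H17ClO.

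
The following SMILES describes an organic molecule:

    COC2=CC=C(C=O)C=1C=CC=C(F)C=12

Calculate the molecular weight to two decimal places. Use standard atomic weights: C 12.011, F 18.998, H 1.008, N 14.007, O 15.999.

204.20 g/mol

First, the molecular formula is C12H9FO2 (counting implicit H from valence).
  C: 12 × 12.011 = 144.132
  F: 1 × 18.998 = 18.998
  H: 9 × 1.008 = 9.072
  O: 2 × 15.999 = 31.998
Sum: 12×12.011 + 1×18.998 + 9×1.008 + 2×15.999 = 204.200 → 204.20 g/mol.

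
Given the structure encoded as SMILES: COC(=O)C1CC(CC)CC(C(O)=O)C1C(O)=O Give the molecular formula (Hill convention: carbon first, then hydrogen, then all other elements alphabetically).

Walk through each heavy atom and fill implicit hydrogens from standard valence (C 4, N 3, O 2, S 2, halogen 1):
  atom 1: C, bond orders sum to 1 (valence 4) → 3 H
  atom 2: O, bond orders sum to 2 (valence 2) → 0 H
  atom 3: C, bond orders sum to 4 (valence 4) → 0 H
  atom 4: O, bond orders sum to 2 (valence 2) → 0 H
  atom 5: C, bond orders sum to 3 (valence 4) → 1 H
  atom 6: C, bond orders sum to 2 (valence 4) → 2 H
  atom 7: C, bond orders sum to 3 (valence 4) → 1 H
  atom 8: C, bond orders sum to 2 (valence 4) → 2 H
  atom 9: C, bond orders sum to 1 (valence 4) → 3 H
  atom 10: C, bond orders sum to 2 (valence 4) → 2 H
  atom 11: C, bond orders sum to 3 (valence 4) → 1 H
  atom 12: C, bond orders sum to 4 (valence 4) → 0 H
  atom 13: O, bond orders sum to 1 (valence 2) → 1 H
  atom 14: O, bond orders sum to 2 (valence 2) → 0 H
  atom 15: C, bond orders sum to 3 (valence 4) → 1 H
  atom 16: C, bond orders sum to 4 (valence 4) → 0 H
  atom 17: O, bond orders sum to 1 (valence 2) → 1 H
  atom 18: O, bond orders sum to 2 (valence 2) → 0 H
Totals → C:12, H:18, O:6.

C12H18O6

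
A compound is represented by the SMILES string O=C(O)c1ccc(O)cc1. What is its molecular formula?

Walk through each heavy atom and fill implicit hydrogens from standard valence (C 4, N 3, O 2, S 2, halogen 1); for lowercase aromatic atoms, an aromatic c carries 1 H when it has two neighbours and 0 H with three, and aromatic n carries 0 H:
  atom 1: O, bond orders sum to 2 (valence 2) → 0 H
  atom 2: C, bond orders sum to 4 (valence 4) → 0 H
  atom 3: O, bond orders sum to 1 (valence 2) → 1 H
  atom 4: aromatic c, 3 neighbours → 0 H
  atom 5: aromatic c, 2 neighbours → 1 H
  atom 6: aromatic c, 2 neighbours → 1 H
  atom 7: aromatic c, 3 neighbours → 0 H
  atom 8: O, bond orders sum to 1 (valence 2) → 1 H
  atom 9: aromatic c, 2 neighbours → 1 H
  atom 10: aromatic c, 2 neighbours → 1 H
Totals → C:7, H:6, O:3.
In Hill order: C7H6O3.

C7H6O3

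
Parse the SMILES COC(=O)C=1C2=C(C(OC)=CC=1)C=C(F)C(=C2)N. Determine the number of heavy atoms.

18

Every atom symbol written in the SMILES (organic subset) is one heavy atom; implicit H are not written.
Heavy atoms by element → C:13, F:1, N:1, O:3.
Total: 18.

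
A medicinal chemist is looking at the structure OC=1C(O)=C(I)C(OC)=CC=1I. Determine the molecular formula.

C7H6I2O3

Walk through each heavy atom and fill implicit hydrogens from standard valence (C 4, N 3, O 2, S 2, halogen 1):
  atom 1: O, bond orders sum to 1 (valence 2) → 1 H
  atom 2: C, bond orders sum to 4 (valence 4) → 0 H
  atom 3: C, bond orders sum to 4 (valence 4) → 0 H
  atom 4: O, bond orders sum to 1 (valence 2) → 1 H
  atom 5: C, bond orders sum to 4 (valence 4) → 0 H
  atom 6: I (halogen, monovalent) → 0 H
  atom 7: C, bond orders sum to 4 (valence 4) → 0 H
  atom 8: O, bond orders sum to 2 (valence 2) → 0 H
  atom 9: C, bond orders sum to 1 (valence 4) → 3 H
  atom 10: C, bond orders sum to 3 (valence 4) → 1 H
  atom 11: C, bond orders sum to 4 (valence 4) → 0 H
  atom 12: I (halogen, monovalent) → 0 H
Totals → C:7, H:6, I:2, O:3.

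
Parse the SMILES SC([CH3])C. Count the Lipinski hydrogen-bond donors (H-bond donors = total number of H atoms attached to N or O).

0

Donors: find every N or O and count the H atoms it carries.
  (no N or O atoms present)
Lipinski HBD = 0.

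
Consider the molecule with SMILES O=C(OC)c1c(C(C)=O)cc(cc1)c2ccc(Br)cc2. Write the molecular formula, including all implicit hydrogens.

Walk through each heavy atom and fill implicit hydrogens from standard valence (C 4, N 3, O 2, S 2, halogen 1); for lowercase aromatic atoms, an aromatic c carries 1 H when it has two neighbours and 0 H with three, and aromatic n carries 0 H:
  atom 1: O, bond orders sum to 2 (valence 2) → 0 H
  atom 2: C, bond orders sum to 4 (valence 4) → 0 H
  atom 3: O, bond orders sum to 2 (valence 2) → 0 H
  atom 4: C, bond orders sum to 1 (valence 4) → 3 H
  atom 5: aromatic c, 3 neighbours → 0 H
  atom 6: aromatic c, 3 neighbours → 0 H
  atom 7: C, bond orders sum to 4 (valence 4) → 0 H
  atom 8: C, bond orders sum to 1 (valence 4) → 3 H
  atom 9: O, bond orders sum to 2 (valence 2) → 0 H
  atom 10: aromatic c, 2 neighbours → 1 H
  atom 11: aromatic c, 3 neighbours → 0 H
  atom 12: aromatic c, 2 neighbours → 1 H
  atom 13: aromatic c, 2 neighbours → 1 H
  atom 14: aromatic c, 3 neighbours → 0 H
  atom 15: aromatic c, 2 neighbours → 1 H
  atom 16: aromatic c, 2 neighbours → 1 H
  atom 17: aromatic c, 3 neighbours → 0 H
  atom 18: Br (halogen, monovalent) → 0 H
  atom 19: aromatic c, 2 neighbours → 1 H
  atom 20: aromatic c, 2 neighbours → 1 H
Totals → C:16, H:13, Br:1, O:3.

C16H13BrO3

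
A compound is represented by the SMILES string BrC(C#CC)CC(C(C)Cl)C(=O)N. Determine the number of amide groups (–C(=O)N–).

The amide motif appears at heavy-atom position 11 in the SMILES.
Other groups present: 1 alkyne.
Amide count: 1.

1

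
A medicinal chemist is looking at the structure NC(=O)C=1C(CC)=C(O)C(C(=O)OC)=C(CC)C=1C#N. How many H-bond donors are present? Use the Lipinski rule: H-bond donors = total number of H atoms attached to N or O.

Donors: find every N or O and count the H atoms it carries.
  atom 1 (N): bond orders sum to 1 → 2 H
  atom 3 (O): bond orders sum to 2 → 0 H
  atom 9 (O): bond orders sum to 1 → 1 H
  atom 12 (O): bond orders sum to 2 → 0 H
  atom 13 (O): bond orders sum to 2 → 0 H
  atom 20 (N): bond orders sum to 3 → 0 H
Lipinski HBD = 3.

3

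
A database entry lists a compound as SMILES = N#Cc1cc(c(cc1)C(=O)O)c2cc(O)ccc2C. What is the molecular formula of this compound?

Walk through each heavy atom and fill implicit hydrogens from standard valence (C 4, N 3, O 2, S 2, halogen 1); for lowercase aromatic atoms, an aromatic c carries 1 H when it has two neighbours and 0 H with three, and aromatic n carries 0 H:
  atom 1: N, bond orders sum to 3 (valence 3) → 0 H
  atom 2: C, bond orders sum to 4 (valence 4) → 0 H
  atom 3: aromatic c, 3 neighbours → 0 H
  atom 4: aromatic c, 2 neighbours → 1 H
  atom 5: aromatic c, 3 neighbours → 0 H
  atom 6: aromatic c, 3 neighbours → 0 H
  atom 7: aromatic c, 2 neighbours → 1 H
  atom 8: aromatic c, 2 neighbours → 1 H
  atom 9: C, bond orders sum to 4 (valence 4) → 0 H
  atom 10: O, bond orders sum to 2 (valence 2) → 0 H
  atom 11: O, bond orders sum to 1 (valence 2) → 1 H
  atom 12: aromatic c, 3 neighbours → 0 H
  atom 13: aromatic c, 2 neighbours → 1 H
  atom 14: aromatic c, 3 neighbours → 0 H
  atom 15: O, bond orders sum to 1 (valence 2) → 1 H
  atom 16: aromatic c, 2 neighbours → 1 H
  atom 17: aromatic c, 2 neighbours → 1 H
  atom 18: aromatic c, 3 neighbours → 0 H
  atom 19: C, bond orders sum to 1 (valence 4) → 3 H
Totals → C:15, H:11, N:1, O:3.
In Hill order: C15H11NO3.

C15H11NO3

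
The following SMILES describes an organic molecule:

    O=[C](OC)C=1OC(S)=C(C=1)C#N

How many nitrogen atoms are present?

Scan the SMILES for N atoms (remember two-letter symbols like Cl and Br are single atoms).
Nitrogen count: 1.

1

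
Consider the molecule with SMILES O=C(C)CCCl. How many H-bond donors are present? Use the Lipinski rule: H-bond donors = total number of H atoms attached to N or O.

Donors: find every N or O and count the H atoms it carries.
  atom 1 (O): bond orders sum to 2 → 0 H
Lipinski HBD = 0.

0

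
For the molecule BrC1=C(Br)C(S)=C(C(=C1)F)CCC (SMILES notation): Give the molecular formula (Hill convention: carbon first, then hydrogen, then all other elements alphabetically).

Walk through each heavy atom and fill implicit hydrogens from standard valence (C 4, N 3, O 2, S 2, halogen 1):
  atom 1: Br (halogen, monovalent) → 0 H
  atom 2: C, bond orders sum to 4 (valence 4) → 0 H
  atom 3: C, bond orders sum to 4 (valence 4) → 0 H
  atom 4: Br (halogen, monovalent) → 0 H
  atom 5: C, bond orders sum to 4 (valence 4) → 0 H
  atom 6: S, bond orders sum to 1 (valence 2) → 1 H
  atom 7: C, bond orders sum to 4 (valence 4) → 0 H
  atom 8: C, bond orders sum to 4 (valence 4) → 0 H
  atom 9: C, bond orders sum to 3 (valence 4) → 1 H
  atom 10: F (halogen, monovalent) → 0 H
  atom 11: C, bond orders sum to 2 (valence 4) → 2 H
  atom 12: C, bond orders sum to 2 (valence 4) → 2 H
  atom 13: C, bond orders sum to 1 (valence 4) → 3 H
Totals → C:9, H:9, Br:2, F:1, S:1.

C9H9Br2FS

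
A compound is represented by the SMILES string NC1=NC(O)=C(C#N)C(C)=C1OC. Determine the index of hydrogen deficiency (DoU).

Molecular formula: C8H9N3O2.
DoU = (2C + 2 + N − H − X) / 2, where X is the halogen count and O/S are ignored.
    = (2·8 + 2 + 3 − 9 − 0) / 2 = 12 / 2 = 6.

6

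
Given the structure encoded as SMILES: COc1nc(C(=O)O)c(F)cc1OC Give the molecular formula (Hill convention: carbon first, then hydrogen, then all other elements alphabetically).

Walk through each heavy atom and fill implicit hydrogens from standard valence (C 4, N 3, O 2, S 2, halogen 1); for lowercase aromatic atoms, an aromatic c carries 1 H when it has two neighbours and 0 H with three, and aromatic n carries 0 H:
  atom 1: C, bond orders sum to 1 (valence 4) → 3 H
  atom 2: O, bond orders sum to 2 (valence 2) → 0 H
  atom 3: aromatic c, 3 neighbours → 0 H
  atom 4: aromatic n, 2 neighbours → 0 H
  atom 5: aromatic c, 3 neighbours → 0 H
  atom 6: C, bond orders sum to 4 (valence 4) → 0 H
  atom 7: O, bond orders sum to 2 (valence 2) → 0 H
  atom 8: O, bond orders sum to 1 (valence 2) → 1 H
  atom 9: aromatic c, 3 neighbours → 0 H
  atom 10: F (halogen, monovalent) → 0 H
  atom 11: aromatic c, 2 neighbours → 1 H
  atom 12: aromatic c, 3 neighbours → 0 H
  atom 13: O, bond orders sum to 2 (valence 2) → 0 H
  atom 14: C, bond orders sum to 1 (valence 4) → 3 H
Totals → C:8, H:8, F:1, N:1, O:4.
In Hill order: C8H8FNO4.

C8H8FNO4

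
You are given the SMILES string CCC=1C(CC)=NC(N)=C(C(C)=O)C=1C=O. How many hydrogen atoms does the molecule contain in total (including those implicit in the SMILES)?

16

Walk through each heavy atom and fill implicit hydrogens from standard valence (C 4, N 3, O 2, S 2, halogen 1):
  atom 1: C, bond orders sum to 1 (valence 4) → 3 H
  atom 2: C, bond orders sum to 2 (valence 4) → 2 H
  atom 3: C, bond orders sum to 4 (valence 4) → 0 H
  atom 4: C, bond orders sum to 4 (valence 4) → 0 H
  atom 5: C, bond orders sum to 2 (valence 4) → 2 H
  atom 6: C, bond orders sum to 1 (valence 4) → 3 H
  atom 7: N, bond orders sum to 3 (valence 3) → 0 H
  atom 8: C, bond orders sum to 4 (valence 4) → 0 H
  atom 9: N, bond orders sum to 1 (valence 3) → 2 H
  atom 10: C, bond orders sum to 4 (valence 4) → 0 H
  atom 11: C, bond orders sum to 4 (valence 4) → 0 H
  atom 12: C, bond orders sum to 1 (valence 4) → 3 H
  atom 13: O, bond orders sum to 2 (valence 2) → 0 H
  atom 14: C, bond orders sum to 4 (valence 4) → 0 H
  atom 15: C, bond orders sum to 3 (valence 4) → 1 H
  atom 16: O, bond orders sum to 2 (valence 2) → 0 H
Total hydrogens: 16.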